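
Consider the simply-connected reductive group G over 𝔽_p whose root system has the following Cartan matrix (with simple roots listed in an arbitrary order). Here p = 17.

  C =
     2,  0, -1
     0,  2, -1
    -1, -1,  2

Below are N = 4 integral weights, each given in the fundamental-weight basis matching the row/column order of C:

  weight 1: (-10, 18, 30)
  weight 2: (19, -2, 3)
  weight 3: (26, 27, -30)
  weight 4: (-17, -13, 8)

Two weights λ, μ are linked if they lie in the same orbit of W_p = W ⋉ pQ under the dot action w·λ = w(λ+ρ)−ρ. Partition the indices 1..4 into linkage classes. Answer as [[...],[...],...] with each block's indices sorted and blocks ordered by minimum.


C ↔ A_3 under row/col permutation; |W(A_3)| = 24.

Alcove-folded reps (p=17, 4 weights, presented ϖ-order):

  λ_1+ρ ↦ (1, 5, 9);  λ_2+ρ ↦ (10, 3, 3);  λ_3+ρ ↦ (1, 2, 5);  λ_4+ρ ↦ (1, 5, 9)

Grouping the 4 weights by Ā_17-representative: 3 linkage classes.

[[1, 4], [2], [3]]


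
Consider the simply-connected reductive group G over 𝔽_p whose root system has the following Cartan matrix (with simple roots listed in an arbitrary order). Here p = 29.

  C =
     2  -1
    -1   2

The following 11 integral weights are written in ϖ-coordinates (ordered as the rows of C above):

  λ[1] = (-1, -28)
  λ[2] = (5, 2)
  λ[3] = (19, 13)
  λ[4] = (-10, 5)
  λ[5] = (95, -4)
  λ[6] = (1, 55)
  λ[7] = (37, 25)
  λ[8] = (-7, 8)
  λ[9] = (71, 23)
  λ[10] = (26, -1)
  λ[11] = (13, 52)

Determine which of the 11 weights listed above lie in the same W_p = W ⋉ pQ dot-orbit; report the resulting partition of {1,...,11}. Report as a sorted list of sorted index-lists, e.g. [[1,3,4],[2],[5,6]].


Dynkin diagram of C (from the 2 off-diagonal −1 entries): A_2.

λ_j+ρ reflected into Ā_29 (⟨·,θ^∨⟩≤29); 2-tuples as given:

  λ_1 → (27, 0)
  λ_2 → (6, 3)
  λ_3 → (15, 9)
  λ_4 → (6, 3)
  λ_5 → (6, 3)
  λ_6 → (27, 0)
  λ_7 → (6, 3)
  λ_8 → (6, 3)
  λ_9 → (15, 9)
  λ_10 → (27, 0)
  λ_11 → (15, 9)

Linkage partition of the 11 weights (3 classes, p=29):

[[1, 6, 10], [2, 4, 5, 7, 8], [3, 9, 11]]


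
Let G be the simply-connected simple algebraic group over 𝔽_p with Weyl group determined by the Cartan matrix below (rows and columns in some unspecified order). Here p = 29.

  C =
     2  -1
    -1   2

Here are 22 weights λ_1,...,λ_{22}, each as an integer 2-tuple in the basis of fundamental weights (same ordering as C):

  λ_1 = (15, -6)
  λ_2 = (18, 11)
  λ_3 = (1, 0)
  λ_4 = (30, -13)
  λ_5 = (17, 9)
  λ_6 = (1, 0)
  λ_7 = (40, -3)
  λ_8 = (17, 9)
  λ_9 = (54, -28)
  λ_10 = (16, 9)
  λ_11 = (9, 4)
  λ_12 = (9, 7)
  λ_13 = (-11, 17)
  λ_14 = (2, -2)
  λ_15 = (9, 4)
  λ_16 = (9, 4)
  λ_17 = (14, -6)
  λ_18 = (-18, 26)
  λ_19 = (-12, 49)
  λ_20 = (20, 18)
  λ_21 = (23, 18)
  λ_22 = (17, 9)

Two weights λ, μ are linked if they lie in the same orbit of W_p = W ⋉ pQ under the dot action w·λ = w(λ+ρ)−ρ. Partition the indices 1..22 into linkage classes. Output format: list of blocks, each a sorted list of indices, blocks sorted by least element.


Dynkin diagram of C (from the 2 off-diagonal −1 entries): A_2.

Alcove-folded reps (p=29, 22 weights, presented ϖ-order):

    1: (11, 5)
    2: (17, 10)
    3: (2, 1)
    4: (17, 10)
    5: (18, 10)
    6: (2, 1)
    7: (17, 10)
    8: (18, 10)
    9: (2, 1)
    10: (17, 10)
    11: (10, 5)
    12: (10, 8)
    13: (10, 8)
    14: (2, 1)
    15: (10, 5)
    16: (10, 5)
    17: (10, 5)
    18: (17, 10)
    19: (10, 8)
    20: (10, 8)
    21: (10, 5)
    22: (18, 10)

The 22 indices split into 6 linkage classes (same alcove rep ⇔ same W_29-dot-orbit):

[[1], [2, 4, 7, 10, 18], [3, 6, 9, 14], [5, 8, 22], [11, 15, 16, 17, 21], [12, 13, 19, 20]]


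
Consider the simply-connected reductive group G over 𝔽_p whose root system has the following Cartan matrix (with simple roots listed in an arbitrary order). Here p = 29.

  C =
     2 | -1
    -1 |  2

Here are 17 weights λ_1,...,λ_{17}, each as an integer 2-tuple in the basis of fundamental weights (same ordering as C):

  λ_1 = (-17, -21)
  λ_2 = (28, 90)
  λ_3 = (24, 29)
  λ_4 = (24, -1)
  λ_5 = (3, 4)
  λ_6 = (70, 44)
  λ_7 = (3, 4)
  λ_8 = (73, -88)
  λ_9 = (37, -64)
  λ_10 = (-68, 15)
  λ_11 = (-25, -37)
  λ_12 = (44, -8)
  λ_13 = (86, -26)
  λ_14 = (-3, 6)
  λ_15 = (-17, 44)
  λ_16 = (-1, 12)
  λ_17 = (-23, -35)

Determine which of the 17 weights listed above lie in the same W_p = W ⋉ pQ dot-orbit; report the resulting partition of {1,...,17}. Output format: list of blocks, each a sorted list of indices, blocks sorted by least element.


Dynkin diagram of C (from the 2 off-diagonal −1 entries): A_2.

Ā_29 reps of the 17 weights (A_2, coords as presented):

  λ_1 → (13, 9)
  λ_2 → (25, 0)
  λ_3 → (1, 3)
  λ_4 → (25, 0)
  λ_5 → (4, 5)
  λ_6 → (0, 13)
  λ_7 → (4, 5)
  λ_8 → (0, 13)
  λ_9 → (4, 5)
  λ_10 → (13, 9)
  λ_11 → (2, 5)
  λ_12 → (13, 9)
  λ_13 → (25, 0)
  λ_14 → (2, 5)
  λ_15 → (0, 13)
  λ_16 → (0, 13)
  λ_17 → (2, 5)

Grouping the 17 weights by Ā_29-representative: 6 linkage classes.

[[1, 10, 12], [2, 4, 13], [3], [5, 7, 9], [6, 8, 15, 16], [11, 14, 17]]


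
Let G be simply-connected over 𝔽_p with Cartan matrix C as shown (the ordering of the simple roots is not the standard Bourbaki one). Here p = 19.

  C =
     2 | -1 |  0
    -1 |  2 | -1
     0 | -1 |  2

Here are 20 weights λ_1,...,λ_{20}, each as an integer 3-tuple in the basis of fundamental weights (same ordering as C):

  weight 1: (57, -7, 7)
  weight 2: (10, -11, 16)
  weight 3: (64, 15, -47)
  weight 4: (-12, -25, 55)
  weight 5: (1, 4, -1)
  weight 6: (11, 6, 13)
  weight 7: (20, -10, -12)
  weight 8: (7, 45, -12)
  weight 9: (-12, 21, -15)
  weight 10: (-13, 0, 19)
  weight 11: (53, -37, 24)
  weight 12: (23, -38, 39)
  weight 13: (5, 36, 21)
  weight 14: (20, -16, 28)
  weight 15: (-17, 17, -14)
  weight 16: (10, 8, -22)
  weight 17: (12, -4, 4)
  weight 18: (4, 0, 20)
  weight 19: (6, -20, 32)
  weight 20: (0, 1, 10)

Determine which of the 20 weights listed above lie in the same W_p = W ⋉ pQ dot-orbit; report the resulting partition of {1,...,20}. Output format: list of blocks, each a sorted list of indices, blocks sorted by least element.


C ↔ A_3 under row/col permutation; |W(A_3)| = 24.

Folding the 20 weights λ_j+ρ into Ā_19 (reps in the given 3-coord order):

  1: (1, 2, 11) · 2: (1, 10, 7) · 3: (5, 3, 8) · 4: (5, 11, 2) · 5: (2, 5, 0) · 6: (2, 5, 0) · 7: (1, 10, 7) · 8: (5, 3, 8) · 9: (5, 3, 8) · 10: (1, 10, 7) · 11: (5, 11, 2) · 12: (1, 2, 11) · 13: (1, 2, 11) · 14: (10, 3, 2) · 15: (5, 11, 2) · 16: (1, 10, 7) · 17: (10, 3, 2) · 18: (1, 2, 11) · 19: (2, 5, 0) · 20: (1, 2, 11)

These 20 weights hit 6 W_19-dot-orbits; sizes (5, 4, 3, 3, 3, 2):

[[1, 12, 13, 18, 20], [2, 7, 10, 16], [3, 8, 9], [4, 11, 15], [5, 6, 19], [14, 17]]


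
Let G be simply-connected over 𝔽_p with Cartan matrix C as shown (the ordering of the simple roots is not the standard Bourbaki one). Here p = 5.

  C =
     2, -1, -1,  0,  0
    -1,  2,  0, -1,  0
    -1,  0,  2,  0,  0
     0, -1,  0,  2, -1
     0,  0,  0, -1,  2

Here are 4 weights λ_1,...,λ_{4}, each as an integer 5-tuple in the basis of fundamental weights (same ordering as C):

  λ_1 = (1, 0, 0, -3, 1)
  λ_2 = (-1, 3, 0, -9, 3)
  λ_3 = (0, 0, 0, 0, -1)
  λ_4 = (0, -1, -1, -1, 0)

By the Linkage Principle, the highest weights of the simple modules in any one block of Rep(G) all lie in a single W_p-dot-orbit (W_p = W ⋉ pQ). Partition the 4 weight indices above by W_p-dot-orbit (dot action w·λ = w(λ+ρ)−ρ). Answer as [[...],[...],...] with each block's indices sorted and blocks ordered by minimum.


Cartan matrix: type A_5 (|W|=720); un-permuting the 5 rows.

Alcove-folded reps (p=5, 4 weights, presented ϖ-order):

  λ_1+ρ ↦ (1, 1, 1, 1, 0)
  λ_2+ρ ↦ (1, 0, 0, 0, 1)
  λ_3+ρ ↦ (1, 1, 1, 1, 0)
  λ_4+ρ ↦ (1, 0, 0, 0, 1)

The 4 indices split into 2 linkage classes (same alcove rep ⇔ same W_5-dot-orbit):

[[1, 3], [2, 4]]


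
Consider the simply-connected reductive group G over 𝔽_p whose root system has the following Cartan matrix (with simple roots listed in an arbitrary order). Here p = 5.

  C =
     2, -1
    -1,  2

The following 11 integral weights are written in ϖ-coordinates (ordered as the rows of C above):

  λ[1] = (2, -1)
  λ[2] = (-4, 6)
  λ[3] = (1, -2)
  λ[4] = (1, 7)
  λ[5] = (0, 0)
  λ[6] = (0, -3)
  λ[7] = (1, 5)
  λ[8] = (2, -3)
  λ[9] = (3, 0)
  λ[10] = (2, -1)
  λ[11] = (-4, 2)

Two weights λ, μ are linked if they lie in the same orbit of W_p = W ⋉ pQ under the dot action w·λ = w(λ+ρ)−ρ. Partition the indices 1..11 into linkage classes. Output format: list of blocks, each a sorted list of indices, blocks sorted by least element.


Root system A_2: the 2×2 matrix C matches after relabeling.

λ_j+ρ reflected into Ā_5 (⟨·,θ^∨⟩≤5); 2-tuples as given:

    1: (3, 0)
    2: (1, 2)
    3: (1, 1)
    4: (3, 0)
    5: (1, 1)
    6: (1, 1)
    7: (1, 2)
    8: (1, 2)
    9: (4, 1)
    10: (3, 0)
    11: (3, 0)

4 distinct reps among the 11 weights ⇒ 4 W_5-linkage classes:

[[1, 4, 10, 11], [2, 7, 8], [3, 5, 6], [9]]


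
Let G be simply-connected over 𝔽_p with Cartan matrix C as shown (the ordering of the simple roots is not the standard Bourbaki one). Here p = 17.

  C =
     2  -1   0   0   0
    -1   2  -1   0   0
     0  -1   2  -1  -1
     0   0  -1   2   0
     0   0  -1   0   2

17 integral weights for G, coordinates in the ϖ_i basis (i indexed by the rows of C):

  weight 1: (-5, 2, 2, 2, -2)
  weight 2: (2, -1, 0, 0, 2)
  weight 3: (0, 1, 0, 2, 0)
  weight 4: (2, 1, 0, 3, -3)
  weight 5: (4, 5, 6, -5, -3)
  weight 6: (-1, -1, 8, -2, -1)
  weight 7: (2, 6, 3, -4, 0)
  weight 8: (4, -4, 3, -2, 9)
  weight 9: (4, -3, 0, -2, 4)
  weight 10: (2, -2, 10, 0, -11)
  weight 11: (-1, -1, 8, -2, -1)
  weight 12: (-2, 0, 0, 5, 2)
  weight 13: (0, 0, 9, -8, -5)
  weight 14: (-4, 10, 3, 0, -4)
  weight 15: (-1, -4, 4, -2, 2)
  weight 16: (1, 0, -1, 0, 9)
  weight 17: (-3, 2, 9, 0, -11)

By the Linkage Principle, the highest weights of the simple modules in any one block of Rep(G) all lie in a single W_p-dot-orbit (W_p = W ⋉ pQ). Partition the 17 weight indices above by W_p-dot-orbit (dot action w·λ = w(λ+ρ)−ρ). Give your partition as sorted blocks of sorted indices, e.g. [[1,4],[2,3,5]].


D_5 Cartan matrix, 5 simple roots permuted; ρ=(1,1,1,1,1).

W_17-reps of the 17 weights in Ā_17 (same 5-coord order as C):

    λ_1 → (3, 1, 1, 3, 1)
    λ_2 → (3, 0, 1, 1, 3)
    λ_3 → (1, 2, 1, 3, 1)
    λ_4 → (3, 1, 1, 3, 1)
    λ_5 → (3, 1, 1, 3, 1)
    λ_6 → (0, 0, 8, 1, 0)
    λ_7 → (3, 1, 1, 3, 1)
    λ_8 → (2, 1, 0, 1, 10)
    λ_9 → (3, 0, 1, 1, 3)
    λ_10 → (2, 1, 0, 1, 10)
    λ_11 → (0, 0, 8, 1, 0)
    λ_12 → (1, 0, 1, 6, 3)
    λ_13 → (1, 0, 1, 6, 3)
    λ_14 → (3, 0, 1, 1, 3)
    λ_15 → (3, 0, 1, 1, 3)
    λ_16 → (2, 1, 0, 1, 10)
    λ_17 → (2, 1, 0, 1, 10)

Linkage partition of the 17 weights (6 classes, p=17):

[[1, 4, 5, 7], [2, 9, 14, 15], [3], [6, 11], [8, 10, 16, 17], [12, 13]]


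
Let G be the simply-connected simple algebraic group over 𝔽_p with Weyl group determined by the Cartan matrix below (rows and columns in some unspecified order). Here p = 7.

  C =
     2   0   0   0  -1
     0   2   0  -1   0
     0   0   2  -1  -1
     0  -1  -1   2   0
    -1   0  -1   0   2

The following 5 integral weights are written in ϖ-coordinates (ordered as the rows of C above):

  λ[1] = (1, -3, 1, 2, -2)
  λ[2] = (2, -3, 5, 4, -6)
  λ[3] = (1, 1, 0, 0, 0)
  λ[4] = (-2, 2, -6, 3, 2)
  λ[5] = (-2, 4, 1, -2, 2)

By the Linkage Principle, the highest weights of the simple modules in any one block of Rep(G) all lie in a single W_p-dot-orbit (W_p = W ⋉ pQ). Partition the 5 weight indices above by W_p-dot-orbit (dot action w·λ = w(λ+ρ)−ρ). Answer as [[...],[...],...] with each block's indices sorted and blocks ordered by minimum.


Type A_5, rank 5, |W|=720; reorder rows/cols to standard.

Alcove-folded reps (p=7, 5 weights, presented ϖ-order):

  1: (1, 2, 1, 1, 1)
  2: (2, 2, 1, 1, 1)
  3: (2, 2, 1, 1, 1)
  4: (2, 2, 1, 1, 1)
  5: (1, 2, 1, 1, 1)

These 5 weights hit 2 W_7-dot-orbits; sizes (2, 3):

[[1, 5], [2, 3, 4]]


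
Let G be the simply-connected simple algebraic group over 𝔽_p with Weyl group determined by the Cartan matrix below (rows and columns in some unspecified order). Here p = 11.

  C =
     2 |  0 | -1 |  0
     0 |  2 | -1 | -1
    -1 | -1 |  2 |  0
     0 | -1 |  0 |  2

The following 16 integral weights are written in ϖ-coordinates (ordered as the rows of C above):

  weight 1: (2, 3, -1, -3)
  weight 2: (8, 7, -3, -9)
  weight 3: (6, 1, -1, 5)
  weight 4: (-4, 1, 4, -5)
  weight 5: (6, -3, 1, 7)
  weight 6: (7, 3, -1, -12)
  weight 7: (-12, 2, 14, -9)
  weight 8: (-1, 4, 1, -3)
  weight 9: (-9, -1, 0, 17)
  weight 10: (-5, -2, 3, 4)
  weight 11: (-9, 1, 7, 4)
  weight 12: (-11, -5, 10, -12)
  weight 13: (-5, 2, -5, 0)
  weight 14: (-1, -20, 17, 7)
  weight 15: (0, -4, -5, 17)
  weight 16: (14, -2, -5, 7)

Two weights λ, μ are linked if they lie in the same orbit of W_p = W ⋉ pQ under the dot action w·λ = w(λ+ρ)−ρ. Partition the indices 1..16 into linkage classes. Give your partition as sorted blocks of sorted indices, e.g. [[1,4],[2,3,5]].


Dynkin diagram of C (from the 6 off-diagonal −1 entries): A_4.

Each λ_j+ρ reduced to Ā_11; 4-tuples below use C's row order:

  λ_1 → (3, 2, 0, 2)
  λ_2 → (3, 2, 0, 2)
  λ_3 → (3, 2, 0, 2)
  λ_4 → (3, 2, 0, 2)
  λ_5 → (3, 2, 0, 2)
  λ_6 → (0, 0, 7, 3)
  λ_7 → (3, 0, 1, 4)
  λ_8 → (0, 3, 2, 2)
  λ_9 → (0, 0, 7, 3)
  λ_10 → (3, 0, 1, 4)
  λ_11 → (4, 2, 0, 1)
  λ_12 → (0, 0, 7, 3)
  λ_13 → (3, 0, 1, 4)
  λ_14 → (0, 0, 7, 3)
  λ_15 → (3, 0, 1, 4)
  λ_16 → (3, 0, 1, 4)

Grouping the 16 weights by Ā_11-representative: 5 linkage classes.

[[1, 2, 3, 4, 5], [6, 9, 12, 14], [7, 10, 13, 15, 16], [8], [11]]


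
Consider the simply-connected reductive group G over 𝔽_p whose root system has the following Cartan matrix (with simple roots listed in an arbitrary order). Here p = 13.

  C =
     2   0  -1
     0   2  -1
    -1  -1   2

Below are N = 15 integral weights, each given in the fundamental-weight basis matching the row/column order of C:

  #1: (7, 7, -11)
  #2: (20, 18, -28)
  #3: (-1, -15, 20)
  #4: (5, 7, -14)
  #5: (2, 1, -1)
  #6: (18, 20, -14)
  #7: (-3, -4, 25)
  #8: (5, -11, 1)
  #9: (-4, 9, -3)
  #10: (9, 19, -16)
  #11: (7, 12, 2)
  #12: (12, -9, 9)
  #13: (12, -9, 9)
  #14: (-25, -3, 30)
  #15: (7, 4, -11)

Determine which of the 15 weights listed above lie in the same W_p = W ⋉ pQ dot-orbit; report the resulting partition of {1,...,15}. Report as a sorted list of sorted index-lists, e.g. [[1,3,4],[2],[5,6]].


A_3 Cartan matrix, 3 simple roots permuted; ρ=(1,1,1).

Folding the 15 weights λ_j+ρ into Ā_13 (reps in the given 3-coord order):

  λ_1+ρ ↦ (2, 2, 6) · λ_2+ρ ↦ (7, 5, 1) · λ_3+ρ ↦ (7, 5, 1) · λ_4+ρ ↦ (7, 5, 1) · λ_5+ρ ↦ (3, 2, 0) · λ_6+ρ ↦ (7, 5, 1) · λ_7+ρ ↦ (3, 2, 0) · λ_8+ρ ↦ (2, 2, 6) · λ_9+ρ ↦ (2, 5, 3) · λ_10+ρ ↦ (2, 2, 6) · λ_11+ρ ↦ (3, 2, 0) · λ_12+ρ ↦ (3, 2, 0) · λ_13+ρ ↦ (3, 2, 0) · λ_14+ρ ↦ (2, 2, 6) · λ_15+ρ ↦ (2, 5, 3)

These 15 weights hit 4 W_13-dot-orbits; sizes (4, 4, 5, 2):

[[1, 8, 10, 14], [2, 3, 4, 6], [5, 7, 11, 12, 13], [9, 15]]


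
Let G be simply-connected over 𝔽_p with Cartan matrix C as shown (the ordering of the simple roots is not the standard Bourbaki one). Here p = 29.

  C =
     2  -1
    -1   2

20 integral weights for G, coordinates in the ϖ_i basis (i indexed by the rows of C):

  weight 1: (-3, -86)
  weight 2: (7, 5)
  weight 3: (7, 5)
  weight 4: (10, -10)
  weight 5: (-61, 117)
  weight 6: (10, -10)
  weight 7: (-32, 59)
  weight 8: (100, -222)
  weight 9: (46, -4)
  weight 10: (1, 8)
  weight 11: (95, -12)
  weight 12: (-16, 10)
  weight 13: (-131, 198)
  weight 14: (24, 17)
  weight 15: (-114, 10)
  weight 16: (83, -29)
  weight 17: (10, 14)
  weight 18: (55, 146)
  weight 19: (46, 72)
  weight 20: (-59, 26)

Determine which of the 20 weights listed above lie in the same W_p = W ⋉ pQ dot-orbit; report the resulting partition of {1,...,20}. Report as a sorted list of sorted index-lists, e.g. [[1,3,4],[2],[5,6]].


Type A_2, rank 2, |W|=6; reorder rows/cols to standard.

Ā_29 reps of the 20 weights (A_2, coords as presented):

  λ_1 → (2, 0);  λ_2 → (8, 6);  λ_3 → (8, 6);  λ_4 → (2, 9);  λ_5 → (2, 0);  λ_6 → (2, 9);  λ_7 → (2, 0);  λ_8 → (11, 4);  λ_9 → (11, 15);  λ_10 → (2, 9);  λ_11 → (2, 9);  λ_12 → (11, 4);  λ_13 → (11, 4);  λ_14 → (11, 4);  λ_15 → (11, 15);  λ_16 → (26, 1);  λ_17 → (11, 15);  λ_18 → (2, 0);  λ_19 → (11, 4);  λ_20 → (2, 0)

Partition of {1..20} into 6 W_29-dot-orbits:

[[1, 5, 7, 18, 20], [2, 3], [4, 6, 10, 11], [8, 12, 13, 14, 19], [9, 15, 17], [16]]


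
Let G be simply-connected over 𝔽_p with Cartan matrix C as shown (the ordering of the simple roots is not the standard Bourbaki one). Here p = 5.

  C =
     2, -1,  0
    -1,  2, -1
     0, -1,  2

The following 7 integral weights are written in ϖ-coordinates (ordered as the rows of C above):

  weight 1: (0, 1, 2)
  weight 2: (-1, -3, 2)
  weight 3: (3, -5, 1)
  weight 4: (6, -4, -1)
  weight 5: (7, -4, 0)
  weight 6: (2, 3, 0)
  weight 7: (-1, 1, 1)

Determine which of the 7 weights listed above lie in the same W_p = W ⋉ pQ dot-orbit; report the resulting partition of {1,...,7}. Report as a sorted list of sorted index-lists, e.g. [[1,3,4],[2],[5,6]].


Type A_3, rank 3, |W|=24; reorder rows/cols to standard.

λ_j+ρ reflected into Ā_5 (⟨·,θ^∨⟩≤5); 3-tuples as given:

  [1] (0, 2, 2)
  [2] (2, 0, 1)
  [3] (0, 2, 2)
  [4] (2, 0, 1)
  [5] (2, 0, 1)
  [6] (0, 2, 2)
  [7] (0, 2, 2)

Grouping the 7 weights by Ā_5-representative: 2 linkage classes.

[[1, 3, 6, 7], [2, 4, 5]]


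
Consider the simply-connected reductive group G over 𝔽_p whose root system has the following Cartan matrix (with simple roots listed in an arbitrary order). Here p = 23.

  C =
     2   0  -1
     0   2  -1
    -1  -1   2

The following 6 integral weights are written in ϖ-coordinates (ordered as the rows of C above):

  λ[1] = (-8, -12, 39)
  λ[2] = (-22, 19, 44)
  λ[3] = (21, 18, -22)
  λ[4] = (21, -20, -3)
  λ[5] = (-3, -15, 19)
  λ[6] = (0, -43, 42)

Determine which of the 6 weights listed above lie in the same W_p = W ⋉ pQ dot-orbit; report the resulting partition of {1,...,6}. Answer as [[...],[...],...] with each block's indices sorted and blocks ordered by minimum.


Dynkin diagram of C (from the 4 off-diagonal −1 entries): A_3.

λ_j+ρ reflected into Ā_23 (⟨·,θ^∨⟩≤23); 3-tuples as given:

  λ_1 → (10, 6, 6);  λ_2 → (1, 2, 19);  λ_3 → (1, 2, 19);  λ_4 → (1, 2, 19);  λ_5 → (2, 14, 4);  λ_6 → (1, 2, 19)

These 6 weights hit 3 W_23-dot-orbits; sizes (1, 4, 1):

[[1], [2, 3, 4, 6], [5]]


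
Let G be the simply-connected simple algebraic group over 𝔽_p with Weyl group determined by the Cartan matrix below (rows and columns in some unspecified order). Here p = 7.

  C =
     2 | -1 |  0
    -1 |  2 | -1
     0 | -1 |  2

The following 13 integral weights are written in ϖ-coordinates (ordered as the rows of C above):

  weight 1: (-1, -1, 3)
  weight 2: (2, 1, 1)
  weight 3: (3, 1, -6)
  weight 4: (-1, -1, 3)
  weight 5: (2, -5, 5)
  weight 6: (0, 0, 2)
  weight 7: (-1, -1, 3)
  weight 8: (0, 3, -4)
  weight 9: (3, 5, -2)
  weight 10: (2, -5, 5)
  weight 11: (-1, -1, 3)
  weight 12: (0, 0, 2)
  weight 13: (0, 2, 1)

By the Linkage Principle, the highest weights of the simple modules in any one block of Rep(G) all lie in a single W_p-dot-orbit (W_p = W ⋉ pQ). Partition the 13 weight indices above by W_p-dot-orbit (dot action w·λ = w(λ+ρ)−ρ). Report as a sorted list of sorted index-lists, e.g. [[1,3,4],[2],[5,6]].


A_3 Cartan matrix, 3 simple roots permuted; ρ=(1,1,1).

Ā_7 reps of the 13 weights (A_3, coords as presented):

  λ_1+ρ ↦ (0, 0, 4);  λ_2+ρ ↦ (3, 2, 2);  λ_3+ρ ↦ (1, 3, 2);  λ_4+ρ ↦ (0, 0, 4);  λ_5+ρ ↦ (1, 3, 2);  λ_6+ρ ↦ (1, 1, 3);  λ_7+ρ ↦ (0, 0, 4);  λ_8+ρ ↦ (1, 1, 3);  λ_9+ρ ↦ (1, 3, 2);  λ_10+ρ ↦ (1, 3, 2);  λ_11+ρ ↦ (0, 0, 4);  λ_12+ρ ↦ (1, 1, 3);  λ_13+ρ ↦ (1, 3, 2)

These 13 weights hit 4 W_7-dot-orbits; sizes (4, 1, 5, 3):

[[1, 4, 7, 11], [2], [3, 5, 9, 10, 13], [6, 8, 12]]


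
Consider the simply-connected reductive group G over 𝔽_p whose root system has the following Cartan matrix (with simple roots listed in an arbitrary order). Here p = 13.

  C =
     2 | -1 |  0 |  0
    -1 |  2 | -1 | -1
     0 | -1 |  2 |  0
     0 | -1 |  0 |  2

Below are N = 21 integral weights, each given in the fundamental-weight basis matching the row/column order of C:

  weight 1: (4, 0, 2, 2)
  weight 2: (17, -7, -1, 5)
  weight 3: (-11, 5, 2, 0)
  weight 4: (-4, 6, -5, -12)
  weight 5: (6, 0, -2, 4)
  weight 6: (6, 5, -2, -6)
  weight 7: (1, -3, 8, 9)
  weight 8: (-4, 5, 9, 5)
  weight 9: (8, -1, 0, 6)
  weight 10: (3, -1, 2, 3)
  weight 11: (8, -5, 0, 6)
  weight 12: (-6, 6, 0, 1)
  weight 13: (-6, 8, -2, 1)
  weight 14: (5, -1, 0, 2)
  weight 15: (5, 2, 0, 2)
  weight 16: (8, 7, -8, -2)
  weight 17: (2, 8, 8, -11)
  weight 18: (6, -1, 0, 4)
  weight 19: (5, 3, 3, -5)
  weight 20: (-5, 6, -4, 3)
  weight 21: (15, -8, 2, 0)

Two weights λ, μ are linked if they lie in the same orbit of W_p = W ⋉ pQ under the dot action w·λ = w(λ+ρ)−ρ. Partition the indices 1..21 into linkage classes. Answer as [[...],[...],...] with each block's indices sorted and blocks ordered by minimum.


Root system D_4: the 4×4 matrix C matches after relabeling.

Each λ_j+ρ reduced to Ā_13; 4-tuples below use C's row order:

  λ_1+ρ ↦ (5, 1, 3, 3);  λ_2+ρ ↦ (7, 0, 1, 5);  λ_3+ρ ↦ (6, 0, 1, 3);  λ_4+ρ ↦ (4, 0, 3, 4);  λ_5+ρ ↦ (7, 0, 1, 5);  λ_6+ρ ↦ (7, 0, 1, 5);  λ_7+ρ ↦ (4, 0, 3, 4);  λ_8+ρ ↦ (6, 0, 1, 3);  λ_9+ρ ↦ (5, 1, 3, 3);  λ_10+ρ ↦ (4, 0, 3, 4);  λ_11+ρ ↦ (5, 1, 3, 3);  λ_12+ρ ↦ (5, 2, 1, 2);  λ_13+ρ ↦ (5, 2, 1, 2);  λ_14+ρ ↦ (6, 0, 1, 3);  λ_15+ρ ↦ (6, 0, 1, 3);  λ_16+ρ ↦ (5, 1, 3, 3);  λ_17+ρ ↦ (5, 2, 1, 2);  λ_18+ρ ↦ (7, 0, 1, 5);  λ_19+ρ ↦ (5, 1, 3, 3);  λ_20+ρ ↦ (4, 0, 3, 4);  λ_21+ρ ↦ (6, 0, 1, 3)

These 21 weights hit 5 W_13-dot-orbits; sizes (5, 4, 5, 4, 3):

[[1, 9, 11, 16, 19], [2, 5, 6, 18], [3, 8, 14, 15, 21], [4, 7, 10, 20], [12, 13, 17]]


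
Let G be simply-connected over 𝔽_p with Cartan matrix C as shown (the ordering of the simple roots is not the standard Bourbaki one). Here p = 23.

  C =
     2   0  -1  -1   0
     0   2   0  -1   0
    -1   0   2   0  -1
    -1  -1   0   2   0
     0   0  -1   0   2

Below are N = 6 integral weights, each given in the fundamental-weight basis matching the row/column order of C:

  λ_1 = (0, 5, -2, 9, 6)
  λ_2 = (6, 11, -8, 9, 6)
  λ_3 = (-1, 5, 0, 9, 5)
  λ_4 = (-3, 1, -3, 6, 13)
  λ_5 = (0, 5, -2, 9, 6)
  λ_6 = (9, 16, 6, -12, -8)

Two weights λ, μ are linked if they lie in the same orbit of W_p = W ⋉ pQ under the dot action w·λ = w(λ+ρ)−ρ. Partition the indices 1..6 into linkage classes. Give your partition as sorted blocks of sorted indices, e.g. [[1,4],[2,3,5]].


Dynkin diagram of C (from the 8 off-diagonal −1 entries): A_5.

Each λ_j+ρ reduced to Ā_23; 5-tuples below use C's row order:

  λ_1+ρ ↦ (0, 6, 1, 10, 6) · λ_2+ρ ↦ (0, 6, 1, 10, 6) · λ_3+ρ ↦ (0, 6, 1, 10, 6) · λ_4+ρ ↦ (2, 2, 2, 3, 10) · λ_5+ρ ↦ (0, 6, 1, 10, 6) · λ_6+ρ ↦ (0, 6, 1, 10, 6)

Linkage partition of the 6 weights (2 classes, p=23):

[[1, 2, 3, 5, 6], [4]]


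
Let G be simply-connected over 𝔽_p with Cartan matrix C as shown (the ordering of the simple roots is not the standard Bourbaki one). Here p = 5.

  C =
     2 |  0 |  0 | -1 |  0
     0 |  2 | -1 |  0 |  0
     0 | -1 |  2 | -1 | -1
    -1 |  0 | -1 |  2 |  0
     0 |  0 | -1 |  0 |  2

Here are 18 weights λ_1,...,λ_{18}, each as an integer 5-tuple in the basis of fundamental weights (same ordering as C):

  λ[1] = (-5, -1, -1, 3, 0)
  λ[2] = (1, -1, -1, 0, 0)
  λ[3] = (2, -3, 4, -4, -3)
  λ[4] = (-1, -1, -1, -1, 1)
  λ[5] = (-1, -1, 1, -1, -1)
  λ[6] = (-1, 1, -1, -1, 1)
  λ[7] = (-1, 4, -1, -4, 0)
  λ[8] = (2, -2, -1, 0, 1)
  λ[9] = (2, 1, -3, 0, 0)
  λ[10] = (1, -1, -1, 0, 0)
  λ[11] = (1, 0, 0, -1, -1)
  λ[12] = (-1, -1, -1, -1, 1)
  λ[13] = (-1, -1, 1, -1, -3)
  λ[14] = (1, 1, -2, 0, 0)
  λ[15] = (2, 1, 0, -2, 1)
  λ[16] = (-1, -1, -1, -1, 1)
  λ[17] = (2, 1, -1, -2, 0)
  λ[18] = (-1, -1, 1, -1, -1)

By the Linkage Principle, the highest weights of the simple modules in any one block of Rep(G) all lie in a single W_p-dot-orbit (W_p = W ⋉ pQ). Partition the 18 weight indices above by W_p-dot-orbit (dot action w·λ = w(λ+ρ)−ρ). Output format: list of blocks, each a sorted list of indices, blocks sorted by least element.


D_5 Cartan matrix, 5 simple roots permuted; ρ=(1,1,1,1,1).

Ā_5 reps of the 18 weights (D_5, coords as presented):

  λ_1 → (4, 0, 0, 0, 1);  λ_2 → (2, 0, 0, 1, 1);  λ_3 → (0, 0, 2, 0, 0);  λ_4 → (0, 0, 0, 0, 2);  λ_5 → (0, 0, 2, 0, 0);  λ_6 → (0, 2, 0, 0, 2);  λ_7 → (0, 0, 2, 0, 0);  λ_8 → (2, 0, 0, 1, 1);  λ_9 → (2, 0, 0, 1, 1);  λ_10 → (2, 0, 0, 1, 1);  λ_11 → (2, 1, 1, 0, 0);  λ_12 → (0, 0, 0, 0, 2);  λ_13 → (0, 0, 0, 0, 2);  λ_14 → (2, 1, 1, 0, 0);  λ_15 → (0, 0, 2, 0, 0);  λ_16 → (0, 0, 0, 0, 2);  λ_17 → (2, 1, 1, 0, 0);  λ_18 → (0, 0, 2, 0, 0)

These 18 weights hit 6 W_5-dot-orbits; sizes (1, 4, 5, 4, 1, 3):

[[1], [2, 8, 9, 10], [3, 5, 7, 15, 18], [4, 12, 13, 16], [6], [11, 14, 17]]


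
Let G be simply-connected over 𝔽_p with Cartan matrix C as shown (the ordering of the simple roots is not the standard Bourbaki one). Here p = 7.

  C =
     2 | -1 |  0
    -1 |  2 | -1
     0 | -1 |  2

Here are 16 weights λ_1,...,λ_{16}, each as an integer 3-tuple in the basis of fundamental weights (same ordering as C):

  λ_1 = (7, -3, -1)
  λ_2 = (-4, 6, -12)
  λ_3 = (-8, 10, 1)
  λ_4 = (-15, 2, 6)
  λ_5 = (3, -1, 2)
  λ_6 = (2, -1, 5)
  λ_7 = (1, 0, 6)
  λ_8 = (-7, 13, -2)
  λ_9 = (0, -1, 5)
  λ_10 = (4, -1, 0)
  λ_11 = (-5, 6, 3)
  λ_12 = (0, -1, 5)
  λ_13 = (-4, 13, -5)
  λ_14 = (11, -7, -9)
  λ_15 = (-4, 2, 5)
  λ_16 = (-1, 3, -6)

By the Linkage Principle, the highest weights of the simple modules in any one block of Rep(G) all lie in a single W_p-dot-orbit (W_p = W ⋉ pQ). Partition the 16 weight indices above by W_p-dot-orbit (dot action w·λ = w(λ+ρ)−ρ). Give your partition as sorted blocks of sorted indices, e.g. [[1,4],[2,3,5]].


Dynkin diagram of C (from the 4 off-diagonal −1 entries): A_3.

W_7-reps of the 16 weights in Ā_7 (same 3-coord order as C):

  1: (5, 0, 1) · 2: (0, 3, 0) · 3: (1, 0, 4) · 4: (4, 0, 3) · 5: (4, 0, 3) · 6: (1, 0, 4) · 7: (1, 0, 4) · 8: (1, 0, 6) · 9: (1, 0, 6) · 10: (5, 0, 1) · 11: (0, 3, 0) · 12: (1, 0, 6) · 13: (4, 0, 3) · 14: (5, 0, 1) · 15: (1, 0, 4) · 16: (1, 0, 4)

Linkage partition of the 16 weights (5 classes, p=7):

[[1, 10, 14], [2, 11], [3, 6, 7, 15, 16], [4, 5, 13], [8, 9, 12]]


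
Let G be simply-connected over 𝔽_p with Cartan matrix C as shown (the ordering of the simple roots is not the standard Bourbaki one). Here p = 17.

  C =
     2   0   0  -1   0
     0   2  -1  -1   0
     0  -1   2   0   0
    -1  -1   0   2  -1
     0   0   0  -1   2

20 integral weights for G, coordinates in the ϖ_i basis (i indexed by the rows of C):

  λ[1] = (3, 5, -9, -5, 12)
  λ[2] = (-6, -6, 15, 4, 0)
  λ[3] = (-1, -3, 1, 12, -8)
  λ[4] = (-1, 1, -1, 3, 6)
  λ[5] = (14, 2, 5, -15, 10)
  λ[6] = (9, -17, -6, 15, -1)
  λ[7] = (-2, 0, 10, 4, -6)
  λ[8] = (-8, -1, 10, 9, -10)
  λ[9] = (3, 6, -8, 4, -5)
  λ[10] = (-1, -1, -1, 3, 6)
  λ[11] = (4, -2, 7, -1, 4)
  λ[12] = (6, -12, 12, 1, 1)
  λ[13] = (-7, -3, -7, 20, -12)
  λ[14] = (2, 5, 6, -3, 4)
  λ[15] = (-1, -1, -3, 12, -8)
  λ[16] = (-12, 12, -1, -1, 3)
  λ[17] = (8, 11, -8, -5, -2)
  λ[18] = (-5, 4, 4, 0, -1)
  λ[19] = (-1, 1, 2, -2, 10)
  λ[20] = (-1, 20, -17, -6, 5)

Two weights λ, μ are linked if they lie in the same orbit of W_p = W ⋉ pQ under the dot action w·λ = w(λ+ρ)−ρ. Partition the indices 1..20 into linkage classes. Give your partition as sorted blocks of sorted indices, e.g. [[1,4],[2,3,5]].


Root system D_5: the 5×5 matrix C matches after relabeling.

Each λ_j+ρ reduced to Ā_17; 5-tuples below use C's row order:

  [1] (2, 2, 2, 0, 7)
  [2] (0, 0, 11, 1, 4)
  [3] (0, 0, 0, 4, 7)
  [4] (0, 0, 0, 4, 7)
  [5] (1, 2, 5, 0, 3)
  [6] (4, 0, 7, 1, 4)
  [7] (0, 0, 11, 1, 4)
  [8] (1, 2, 5, 0, 3)
  [9] (4, 0, 7, 1, 4)
  [10] (0, 0, 0, 4, 7)
  [11] (4, 0, 7, 1, 4)
  [12] (2, 2, 2, 0, 7)
  [13] (2, 2, 2, 0, 7)
  [14] (1, 2, 5, 0, 3)
  [15] (0, 0, 0, 4, 7)
  [16] (0, 0, 0, 4, 7)
  [17] (4, 0, 7, 1, 4)
  [18] (1, 2, 5, 0, 3)
  [19] (1, 1, 3, 0, 10)
  [20] (0, 0, 11, 1, 4)

Grouping the 20 weights by Ā_17-representative: 6 linkage classes.

[[1, 12, 13], [2, 7, 20], [3, 4, 10, 15, 16], [5, 8, 14, 18], [6, 9, 11, 17], [19]]


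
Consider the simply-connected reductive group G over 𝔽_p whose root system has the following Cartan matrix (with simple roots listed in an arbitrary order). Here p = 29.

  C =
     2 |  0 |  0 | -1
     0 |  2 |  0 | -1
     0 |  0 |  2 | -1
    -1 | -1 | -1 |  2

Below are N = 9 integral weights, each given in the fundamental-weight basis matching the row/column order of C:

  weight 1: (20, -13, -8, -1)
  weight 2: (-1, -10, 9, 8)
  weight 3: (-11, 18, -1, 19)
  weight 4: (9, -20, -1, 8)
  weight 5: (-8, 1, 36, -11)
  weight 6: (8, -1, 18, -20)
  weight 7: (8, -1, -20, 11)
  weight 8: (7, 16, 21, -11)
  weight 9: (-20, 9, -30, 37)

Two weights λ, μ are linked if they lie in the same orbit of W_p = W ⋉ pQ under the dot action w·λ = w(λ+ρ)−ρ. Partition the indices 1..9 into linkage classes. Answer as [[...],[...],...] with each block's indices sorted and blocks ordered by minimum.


Dynkin diagram of C (from the 6 off-diagonal −1 entries): D_4.

λ_j+ρ reflected into Ā_29 (⟨·,θ^∨⟩≤29); 4-tuples as given:

  λ_1+ρ ↦ (2, 7, 12, 0);  λ_2+ρ ↦ (0, 9, 10, 0);  λ_3+ρ ↦ (0, 9, 10, 0);  λ_4+ρ ↦ (0, 9, 10, 0);  λ_5+ρ ↦ (2, 7, 12, 0);  λ_6+ρ ↦ (0, 9, 10, 0);  λ_7+ρ ↦ (2, 7, 12, 0);  λ_8+ρ ↦ (2, 7, 12, 0);  λ_9+ρ ↦ (0, 9, 10, 0)

Grouping the 9 weights by Ā_29-representative: 2 linkage classes.

[[1, 5, 7, 8], [2, 3, 4, 6, 9]]


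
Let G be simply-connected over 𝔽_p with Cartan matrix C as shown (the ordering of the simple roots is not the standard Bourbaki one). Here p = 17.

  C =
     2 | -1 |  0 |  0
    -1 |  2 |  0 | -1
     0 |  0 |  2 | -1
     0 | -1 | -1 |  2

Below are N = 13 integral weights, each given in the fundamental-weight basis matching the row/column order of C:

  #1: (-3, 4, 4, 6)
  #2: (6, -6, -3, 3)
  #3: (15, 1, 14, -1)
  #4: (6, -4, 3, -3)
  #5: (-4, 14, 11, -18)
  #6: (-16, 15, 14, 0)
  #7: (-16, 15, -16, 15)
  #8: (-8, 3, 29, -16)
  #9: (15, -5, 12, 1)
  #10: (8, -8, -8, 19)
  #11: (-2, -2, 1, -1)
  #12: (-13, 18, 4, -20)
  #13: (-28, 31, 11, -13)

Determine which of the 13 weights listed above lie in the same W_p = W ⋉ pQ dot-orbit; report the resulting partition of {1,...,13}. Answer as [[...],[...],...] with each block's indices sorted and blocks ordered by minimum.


Dynkin diagram of C (from the 6 off-diagonal −1 entries): A_4.

λ_j+ρ reflected into Ā_17 (⟨·,θ^∨⟩≤17); 4-tuples as given:

    λ_1+ρ ↦ (2, 3, 5, 7)
    λ_2+ρ ↦ (2, 2, 1, 2)
    λ_3+ρ ↦ (0, 1, 0, 1)
    λ_4+ρ ↦ (2, 2, 1, 2)
    λ_5+ρ ↦ (2, 3, 5, 7)
    λ_6+ρ ↦ (0, 1, 0, 1)
    λ_7+ρ ↦ (0, 1, 0, 1)
    λ_8+ρ ↦ (2, 2, 1, 2)
    λ_9+ρ ↦ (2, 2, 1, 2)
    λ_10+ρ ↦ (3, 4, 2, 6)
    λ_11+ρ ↦ (0, 1, 0, 1)
    λ_12+ρ ↦ (2, 3, 5, 7)
    λ_13+ρ ↦ (2, 3, 5, 7)

Grouping the 13 weights by Ā_17-representative: 4 linkage classes.

[[1, 5, 12, 13], [2, 4, 8, 9], [3, 6, 7, 11], [10]]


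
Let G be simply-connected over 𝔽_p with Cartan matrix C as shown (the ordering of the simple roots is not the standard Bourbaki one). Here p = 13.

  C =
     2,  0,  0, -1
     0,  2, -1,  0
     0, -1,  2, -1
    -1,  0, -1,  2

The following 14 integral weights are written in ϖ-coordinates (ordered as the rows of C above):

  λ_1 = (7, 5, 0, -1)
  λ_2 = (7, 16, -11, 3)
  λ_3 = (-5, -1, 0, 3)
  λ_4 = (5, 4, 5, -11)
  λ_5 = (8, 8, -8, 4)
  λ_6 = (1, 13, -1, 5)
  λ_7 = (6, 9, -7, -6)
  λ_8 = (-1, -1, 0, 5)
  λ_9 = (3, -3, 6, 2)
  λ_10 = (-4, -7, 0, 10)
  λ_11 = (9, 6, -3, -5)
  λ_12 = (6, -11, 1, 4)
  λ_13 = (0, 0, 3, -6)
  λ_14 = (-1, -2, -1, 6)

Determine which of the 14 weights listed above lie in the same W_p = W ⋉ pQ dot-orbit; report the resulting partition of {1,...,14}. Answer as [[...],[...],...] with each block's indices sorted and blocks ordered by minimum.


C ↔ A_4 under row/col permutation; |W(A_4)| = 120.

λ_j+ρ reflected into Ā_13 (⟨·,θ^∨⟩≤13); 4-tuples as given:

  [1] (6, 4, 1, 0) · [2] (4, 1, 4, 2) · [3] (4, 0, 1, 0) · [4] (4, 1, 4, 2) · [5] (4, 1, 4, 2) · [6] (6, 4, 1, 0) · [7] (4, 1, 4, 2) · [8] (0, 0, 1, 6) · [9] (3, 1, 5, 3) · [10] (3, 1, 5, 3) · [11] (4, 1, 4, 2) · [12] (3, 1, 5, 3) · [13] (4, 0, 1, 0) · [14] (0, 0, 1, 6)

Linkage partition of the 14 weights (5 classes, p=13):

[[1, 6], [2, 4, 5, 7, 11], [3, 13], [8, 14], [9, 10, 12]]


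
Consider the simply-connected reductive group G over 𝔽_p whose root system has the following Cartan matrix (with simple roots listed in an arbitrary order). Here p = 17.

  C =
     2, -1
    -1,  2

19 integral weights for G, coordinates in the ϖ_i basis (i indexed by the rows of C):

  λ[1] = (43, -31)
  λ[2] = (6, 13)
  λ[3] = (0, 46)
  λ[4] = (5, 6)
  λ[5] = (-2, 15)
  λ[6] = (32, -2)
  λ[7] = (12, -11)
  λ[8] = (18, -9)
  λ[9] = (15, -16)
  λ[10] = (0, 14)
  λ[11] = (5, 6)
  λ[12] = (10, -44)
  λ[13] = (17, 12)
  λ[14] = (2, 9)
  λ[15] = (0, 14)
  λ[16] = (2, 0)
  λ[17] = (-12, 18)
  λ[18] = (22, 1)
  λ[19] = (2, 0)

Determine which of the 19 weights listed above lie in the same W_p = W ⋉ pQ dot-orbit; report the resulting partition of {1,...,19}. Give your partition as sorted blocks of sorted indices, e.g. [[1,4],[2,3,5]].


A_2 Cartan matrix, 2 simple roots permuted; ρ=(1,1).

λ_j+ρ reflected into Ā_17 (⟨·,θ^∨⟩≤17); 2-tuples as given:

  λ_1+ρ ↦ (3, 10);  λ_2+ρ ↦ (3, 10);  λ_3+ρ ↦ (3, 1);  λ_4+ρ ↦ (6, 7);  λ_5+ρ ↦ (1, 15);  λ_6+ρ ↦ (1, 15);  λ_7+ρ ↦ (3, 10);  λ_8+ρ ↦ (9, 6);  λ_9+ρ ↦ (1, 15);  λ_10+ρ ↦ (1, 15);  λ_11+ρ ↦ (6, 7);  λ_12+ρ ↦ (9, 6);  λ_13+ρ ↦ (3, 1);  λ_14+ρ ↦ (3, 10);  λ_15+ρ ↦ (1, 15);  λ_16+ρ ↦ (3, 1);  λ_17+ρ ↦ (9, 6);  λ_18+ρ ↦ (9, 6);  λ_19+ρ ↦ (3, 1)

Linkage partition of the 19 weights (5 classes, p=17):

[[1, 2, 7, 14], [3, 13, 16, 19], [4, 11], [5, 6, 9, 10, 15], [8, 12, 17, 18]]


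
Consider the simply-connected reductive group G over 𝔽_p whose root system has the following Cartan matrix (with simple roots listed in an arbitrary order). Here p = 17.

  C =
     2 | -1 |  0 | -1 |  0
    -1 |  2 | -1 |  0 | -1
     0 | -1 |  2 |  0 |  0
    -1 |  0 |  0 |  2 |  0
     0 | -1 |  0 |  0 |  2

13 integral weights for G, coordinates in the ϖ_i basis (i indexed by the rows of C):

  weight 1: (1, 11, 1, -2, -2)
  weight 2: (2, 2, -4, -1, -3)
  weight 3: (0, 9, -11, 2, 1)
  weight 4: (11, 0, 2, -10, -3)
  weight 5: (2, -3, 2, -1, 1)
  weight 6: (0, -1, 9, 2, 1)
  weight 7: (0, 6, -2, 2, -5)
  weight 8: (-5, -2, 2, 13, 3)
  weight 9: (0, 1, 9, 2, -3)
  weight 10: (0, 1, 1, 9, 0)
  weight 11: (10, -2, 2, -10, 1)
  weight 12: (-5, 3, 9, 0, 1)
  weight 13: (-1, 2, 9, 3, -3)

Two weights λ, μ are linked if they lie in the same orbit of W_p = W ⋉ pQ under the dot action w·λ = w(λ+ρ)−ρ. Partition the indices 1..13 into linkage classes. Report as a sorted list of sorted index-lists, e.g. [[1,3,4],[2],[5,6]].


Cartan matrix: type D_5 (|W|=1920); un-permuting the 5 rows.

Each λ_j+ρ reduced to Ā_17; 5-tuples below use C's row order:

  1: (1, 1, 2, 9, 1) · 2: (1, 2, 1, 0, 0) · 3: (1, 0, 10, 3, 2) · 4: (1, 1, 2, 9, 1) · 5: (1, 2, 1, 0, 0) · 6: (1, 0, 10, 3, 2) · 7: (1, 2, 1, 3, 4) · 8: (1, 1, 2, 9, 1) · 9: (1, 0, 10, 3, 2) · 10: (1, 1, 2, 9, 1) · 11: (1, 1, 2, 9, 1) · 12: (1, 0, 10, 3, 2) · 13: (1, 0, 10, 3, 2)

Grouping the 13 weights by Ā_17-representative: 4 linkage classes.

[[1, 4, 8, 10, 11], [2, 5], [3, 6, 9, 12, 13], [7]]


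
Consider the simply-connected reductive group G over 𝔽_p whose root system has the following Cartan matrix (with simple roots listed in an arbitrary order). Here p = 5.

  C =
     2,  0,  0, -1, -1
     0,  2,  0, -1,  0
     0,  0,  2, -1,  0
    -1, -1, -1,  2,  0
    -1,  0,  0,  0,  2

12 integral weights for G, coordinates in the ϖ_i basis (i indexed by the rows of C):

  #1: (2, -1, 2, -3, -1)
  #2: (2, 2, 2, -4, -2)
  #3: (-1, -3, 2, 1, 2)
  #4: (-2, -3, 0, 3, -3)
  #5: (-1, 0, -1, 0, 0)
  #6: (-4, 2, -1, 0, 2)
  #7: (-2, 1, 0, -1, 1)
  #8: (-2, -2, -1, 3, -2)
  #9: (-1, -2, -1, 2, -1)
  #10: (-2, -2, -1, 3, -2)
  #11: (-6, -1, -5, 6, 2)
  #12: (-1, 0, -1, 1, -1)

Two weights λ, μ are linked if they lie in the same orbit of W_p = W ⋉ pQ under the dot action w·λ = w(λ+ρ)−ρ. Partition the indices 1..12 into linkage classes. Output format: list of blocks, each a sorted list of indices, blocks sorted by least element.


C ↔ D_5 under row/col permutation; |W(D_5)| = 1920.

W_5-reps of the 12 weights in Ā_5 (same 5-coord order as C):

    λ_1 → (1, 2, 1, 0, 0)
    λ_2 → (0, 0, 0, 2, 0)
    λ_3 → (0, 1, 0, 2, 0)
    λ_4 → (0, 1, 0, 1, 1)
    λ_5 → (0, 1, 0, 1, 1)
    λ_6 → (1, 1, 2, 0, 0)
    λ_7 → (0, 1, 0, 1, 1)
    λ_8 → (0, 1, 0, 1, 1)
    λ_9 → (0, 1, 0, 2, 0)
    λ_10 → (0, 1, 0, 1, 1)
    λ_11 → (0, 0, 0, 2, 0)
    λ_12 → (0, 1, 0, 2, 0)

Partition of {1..12} into 5 W_5-dot-orbits:

[[1], [2, 11], [3, 9, 12], [4, 5, 7, 8, 10], [6]]


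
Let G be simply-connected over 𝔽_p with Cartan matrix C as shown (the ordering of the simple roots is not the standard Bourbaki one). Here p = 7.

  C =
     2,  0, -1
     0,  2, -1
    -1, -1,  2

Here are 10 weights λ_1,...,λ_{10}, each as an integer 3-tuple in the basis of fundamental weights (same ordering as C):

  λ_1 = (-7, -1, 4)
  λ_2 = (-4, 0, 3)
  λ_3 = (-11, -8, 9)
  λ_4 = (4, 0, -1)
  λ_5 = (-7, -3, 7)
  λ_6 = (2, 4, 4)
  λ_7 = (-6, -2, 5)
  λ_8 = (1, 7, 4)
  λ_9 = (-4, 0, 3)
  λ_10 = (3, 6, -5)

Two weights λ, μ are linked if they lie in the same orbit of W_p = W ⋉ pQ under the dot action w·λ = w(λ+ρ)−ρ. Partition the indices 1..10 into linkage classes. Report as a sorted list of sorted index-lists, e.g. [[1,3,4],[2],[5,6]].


Dynkin diagram of C (from the 4 off-diagonal −1 entries): A_3.

W_7-reps of the 10 weights in Ā_7 (same 3-coord order as C):

  1: (5, 1, 0) · 2: (3, 1, 1) · 3: (0, 3, 4) · 4: (5, 1, 0) · 5: (5, 1, 0) · 6: (3, 1, 1) · 7: (5, 1, 0) · 8: (5, 1, 0) · 9: (3, 1, 1) · 10: (0, 3, 4)

Grouping the 10 weights by Ā_7-representative: 3 linkage classes.

[[1, 4, 5, 7, 8], [2, 6, 9], [3, 10]]


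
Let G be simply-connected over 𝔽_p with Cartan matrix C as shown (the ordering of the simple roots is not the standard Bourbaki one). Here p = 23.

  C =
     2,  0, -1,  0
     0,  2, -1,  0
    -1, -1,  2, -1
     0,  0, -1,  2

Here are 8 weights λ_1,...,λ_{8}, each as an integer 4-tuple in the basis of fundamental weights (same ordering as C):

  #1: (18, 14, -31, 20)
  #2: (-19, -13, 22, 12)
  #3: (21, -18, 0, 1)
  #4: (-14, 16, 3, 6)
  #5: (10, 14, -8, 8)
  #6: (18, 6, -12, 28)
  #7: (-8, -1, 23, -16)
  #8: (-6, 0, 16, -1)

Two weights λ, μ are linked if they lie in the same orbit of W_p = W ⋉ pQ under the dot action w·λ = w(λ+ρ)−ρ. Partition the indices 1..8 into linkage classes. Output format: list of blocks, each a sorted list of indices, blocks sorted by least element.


C ↔ D_4 under row/col permutation; |W(D_4)| = 192.

Ā_23 reps of the 8 weights (D_4, coords as presented):

  [1] (4, 8, 2, 2)
  [2] (5, 1, 5, 0)
  [3] (6, 1, 0, 14)
  [4] (4, 8, 2, 2)
  [5] (4, 8, 2, 2)
  [6] (4, 8, 2, 2)
  [7] (6, 1, 0, 14)
  [8] (5, 1, 5, 0)

These 8 weights hit 3 W_23-dot-orbits; sizes (4, 2, 2):

[[1, 4, 5, 6], [2, 8], [3, 7]]
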